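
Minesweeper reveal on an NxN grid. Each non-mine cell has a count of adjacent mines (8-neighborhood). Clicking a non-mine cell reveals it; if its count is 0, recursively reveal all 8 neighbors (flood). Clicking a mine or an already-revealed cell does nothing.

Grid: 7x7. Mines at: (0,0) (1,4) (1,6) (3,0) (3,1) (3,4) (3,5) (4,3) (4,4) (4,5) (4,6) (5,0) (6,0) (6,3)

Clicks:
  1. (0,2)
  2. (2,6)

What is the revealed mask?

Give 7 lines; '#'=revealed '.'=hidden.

Answer: .###...
.###...
.###..#
.......
.......
.......
.......

Derivation:
Click 1 (0,2) count=0: revealed 9 new [(0,1) (0,2) (0,3) (1,1) (1,2) (1,3) (2,1) (2,2) (2,3)] -> total=9
Click 2 (2,6) count=2: revealed 1 new [(2,6)] -> total=10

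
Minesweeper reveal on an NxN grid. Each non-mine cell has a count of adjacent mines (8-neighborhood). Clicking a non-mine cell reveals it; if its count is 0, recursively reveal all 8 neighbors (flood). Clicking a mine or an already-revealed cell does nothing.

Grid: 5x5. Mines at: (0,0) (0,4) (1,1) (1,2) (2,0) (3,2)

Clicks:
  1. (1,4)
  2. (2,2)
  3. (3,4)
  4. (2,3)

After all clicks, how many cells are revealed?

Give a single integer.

Click 1 (1,4) count=1: revealed 1 new [(1,4)] -> total=1
Click 2 (2,2) count=3: revealed 1 new [(2,2)] -> total=2
Click 3 (3,4) count=0: revealed 7 new [(1,3) (2,3) (2,4) (3,3) (3,4) (4,3) (4,4)] -> total=9
Click 4 (2,3) count=2: revealed 0 new [(none)] -> total=9

Answer: 9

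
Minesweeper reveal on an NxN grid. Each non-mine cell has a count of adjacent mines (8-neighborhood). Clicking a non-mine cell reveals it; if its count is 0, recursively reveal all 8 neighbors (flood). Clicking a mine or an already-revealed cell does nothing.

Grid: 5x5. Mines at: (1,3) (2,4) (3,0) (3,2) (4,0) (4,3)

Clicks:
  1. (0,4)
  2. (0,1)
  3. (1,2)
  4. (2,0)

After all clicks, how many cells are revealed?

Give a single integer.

Answer: 10

Derivation:
Click 1 (0,4) count=1: revealed 1 new [(0,4)] -> total=1
Click 2 (0,1) count=0: revealed 9 new [(0,0) (0,1) (0,2) (1,0) (1,1) (1,2) (2,0) (2,1) (2,2)] -> total=10
Click 3 (1,2) count=1: revealed 0 new [(none)] -> total=10
Click 4 (2,0) count=1: revealed 0 new [(none)] -> total=10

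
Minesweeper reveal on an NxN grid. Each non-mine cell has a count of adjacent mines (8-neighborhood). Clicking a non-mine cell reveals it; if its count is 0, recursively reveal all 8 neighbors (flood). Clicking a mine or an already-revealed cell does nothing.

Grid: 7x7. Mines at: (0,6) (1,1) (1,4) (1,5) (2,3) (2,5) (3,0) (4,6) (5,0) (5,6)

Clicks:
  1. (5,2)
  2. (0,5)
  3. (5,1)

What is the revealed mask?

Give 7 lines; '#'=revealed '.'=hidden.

Click 1 (5,2) count=0: revealed 20 new [(3,1) (3,2) (3,3) (3,4) (3,5) (4,1) (4,2) (4,3) (4,4) (4,5) (5,1) (5,2) (5,3) (5,4) (5,5) (6,1) (6,2) (6,3) (6,4) (6,5)] -> total=20
Click 2 (0,5) count=3: revealed 1 new [(0,5)] -> total=21
Click 3 (5,1) count=1: revealed 0 new [(none)] -> total=21

Answer: .....#.
.......
.......
.#####.
.#####.
.#####.
.#####.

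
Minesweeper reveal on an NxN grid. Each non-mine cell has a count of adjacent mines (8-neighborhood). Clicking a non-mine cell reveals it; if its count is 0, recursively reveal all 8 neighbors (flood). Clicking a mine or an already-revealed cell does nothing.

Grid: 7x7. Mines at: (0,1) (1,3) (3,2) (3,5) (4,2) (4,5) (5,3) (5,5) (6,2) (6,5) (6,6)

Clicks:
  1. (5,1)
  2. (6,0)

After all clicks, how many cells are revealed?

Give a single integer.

Click 1 (5,1) count=2: revealed 1 new [(5,1)] -> total=1
Click 2 (6,0) count=0: revealed 11 new [(1,0) (1,1) (2,0) (2,1) (3,0) (3,1) (4,0) (4,1) (5,0) (6,0) (6,1)] -> total=12

Answer: 12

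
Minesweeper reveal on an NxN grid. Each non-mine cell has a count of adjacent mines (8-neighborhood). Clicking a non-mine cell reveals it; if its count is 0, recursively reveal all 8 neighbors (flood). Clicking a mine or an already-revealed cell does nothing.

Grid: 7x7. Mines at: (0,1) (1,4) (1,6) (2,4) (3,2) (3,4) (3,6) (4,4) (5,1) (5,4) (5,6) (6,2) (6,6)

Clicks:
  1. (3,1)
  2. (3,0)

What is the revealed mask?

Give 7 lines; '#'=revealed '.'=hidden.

Answer: .......
##.....
##.....
##.....
##.....
.......
.......

Derivation:
Click 1 (3,1) count=1: revealed 1 new [(3,1)] -> total=1
Click 2 (3,0) count=0: revealed 7 new [(1,0) (1,1) (2,0) (2,1) (3,0) (4,0) (4,1)] -> total=8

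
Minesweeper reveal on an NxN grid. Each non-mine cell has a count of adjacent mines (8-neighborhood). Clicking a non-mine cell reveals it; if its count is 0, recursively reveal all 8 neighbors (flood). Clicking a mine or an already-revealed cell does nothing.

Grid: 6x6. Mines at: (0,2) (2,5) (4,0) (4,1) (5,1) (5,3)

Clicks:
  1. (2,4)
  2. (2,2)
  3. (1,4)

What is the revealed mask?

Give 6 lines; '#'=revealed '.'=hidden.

Answer: ##....
#####.
#####.
#####.
..###.
......

Derivation:
Click 1 (2,4) count=1: revealed 1 new [(2,4)] -> total=1
Click 2 (2,2) count=0: revealed 19 new [(0,0) (0,1) (1,0) (1,1) (1,2) (1,3) (1,4) (2,0) (2,1) (2,2) (2,3) (3,0) (3,1) (3,2) (3,3) (3,4) (4,2) (4,3) (4,4)] -> total=20
Click 3 (1,4) count=1: revealed 0 new [(none)] -> total=20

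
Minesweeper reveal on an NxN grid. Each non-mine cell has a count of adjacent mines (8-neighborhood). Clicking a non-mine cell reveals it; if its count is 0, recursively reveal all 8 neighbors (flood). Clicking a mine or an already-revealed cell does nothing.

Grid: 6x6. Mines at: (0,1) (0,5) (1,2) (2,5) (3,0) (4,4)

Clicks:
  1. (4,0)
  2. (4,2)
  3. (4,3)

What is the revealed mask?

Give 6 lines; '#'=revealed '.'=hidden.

Answer: ......
......
.###..
.###..
####..
####..

Derivation:
Click 1 (4,0) count=1: revealed 1 new [(4,0)] -> total=1
Click 2 (4,2) count=0: revealed 13 new [(2,1) (2,2) (2,3) (3,1) (3,2) (3,3) (4,1) (4,2) (4,3) (5,0) (5,1) (5,2) (5,3)] -> total=14
Click 3 (4,3) count=1: revealed 0 new [(none)] -> total=14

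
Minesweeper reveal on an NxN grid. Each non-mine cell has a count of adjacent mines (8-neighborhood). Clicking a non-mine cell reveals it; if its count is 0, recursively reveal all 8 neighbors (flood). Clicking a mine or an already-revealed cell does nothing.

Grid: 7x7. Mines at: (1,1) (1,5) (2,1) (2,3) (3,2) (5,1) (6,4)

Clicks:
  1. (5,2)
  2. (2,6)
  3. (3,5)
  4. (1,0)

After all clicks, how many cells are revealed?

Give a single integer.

Answer: 19

Derivation:
Click 1 (5,2) count=1: revealed 1 new [(5,2)] -> total=1
Click 2 (2,6) count=1: revealed 1 new [(2,6)] -> total=2
Click 3 (3,5) count=0: revealed 16 new [(2,4) (2,5) (3,3) (3,4) (3,5) (3,6) (4,3) (4,4) (4,5) (4,6) (5,3) (5,4) (5,5) (5,6) (6,5) (6,6)] -> total=18
Click 4 (1,0) count=2: revealed 1 new [(1,0)] -> total=19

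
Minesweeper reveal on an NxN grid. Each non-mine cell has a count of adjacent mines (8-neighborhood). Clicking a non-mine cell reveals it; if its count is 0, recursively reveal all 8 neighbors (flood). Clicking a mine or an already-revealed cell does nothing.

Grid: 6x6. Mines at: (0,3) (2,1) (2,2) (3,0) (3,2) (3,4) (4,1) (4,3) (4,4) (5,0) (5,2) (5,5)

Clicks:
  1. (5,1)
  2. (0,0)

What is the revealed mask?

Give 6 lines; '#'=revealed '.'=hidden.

Answer: ###...
###...
......
......
......
.#....

Derivation:
Click 1 (5,1) count=3: revealed 1 new [(5,1)] -> total=1
Click 2 (0,0) count=0: revealed 6 new [(0,0) (0,1) (0,2) (1,0) (1,1) (1,2)] -> total=7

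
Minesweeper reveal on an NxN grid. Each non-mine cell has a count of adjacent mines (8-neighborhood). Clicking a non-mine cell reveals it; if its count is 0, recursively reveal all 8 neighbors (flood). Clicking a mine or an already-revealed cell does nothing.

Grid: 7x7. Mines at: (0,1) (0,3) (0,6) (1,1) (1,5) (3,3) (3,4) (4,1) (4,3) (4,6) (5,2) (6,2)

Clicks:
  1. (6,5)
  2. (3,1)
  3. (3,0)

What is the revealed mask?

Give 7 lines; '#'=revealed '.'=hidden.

Click 1 (6,5) count=0: revealed 8 new [(5,3) (5,4) (5,5) (5,6) (6,3) (6,4) (6,5) (6,6)] -> total=8
Click 2 (3,1) count=1: revealed 1 new [(3,1)] -> total=9
Click 3 (3,0) count=1: revealed 1 new [(3,0)] -> total=10

Answer: .......
.......
.......
##.....
.......
...####
...####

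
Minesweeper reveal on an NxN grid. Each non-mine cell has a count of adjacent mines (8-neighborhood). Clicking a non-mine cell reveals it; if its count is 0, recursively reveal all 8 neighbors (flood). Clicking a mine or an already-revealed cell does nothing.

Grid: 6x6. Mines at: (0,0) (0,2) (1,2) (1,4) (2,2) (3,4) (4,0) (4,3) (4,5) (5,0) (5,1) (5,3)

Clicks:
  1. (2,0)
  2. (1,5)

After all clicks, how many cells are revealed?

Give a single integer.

Answer: 7

Derivation:
Click 1 (2,0) count=0: revealed 6 new [(1,0) (1,1) (2,0) (2,1) (3,0) (3,1)] -> total=6
Click 2 (1,5) count=1: revealed 1 new [(1,5)] -> total=7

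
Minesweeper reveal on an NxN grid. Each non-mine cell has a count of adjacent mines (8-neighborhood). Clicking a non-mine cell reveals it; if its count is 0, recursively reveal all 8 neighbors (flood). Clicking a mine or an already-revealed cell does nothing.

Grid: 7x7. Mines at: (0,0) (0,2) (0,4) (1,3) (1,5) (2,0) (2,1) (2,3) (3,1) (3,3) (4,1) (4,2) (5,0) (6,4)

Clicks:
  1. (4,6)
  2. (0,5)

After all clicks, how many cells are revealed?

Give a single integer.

Click 1 (4,6) count=0: revealed 14 new [(2,4) (2,5) (2,6) (3,4) (3,5) (3,6) (4,4) (4,5) (4,6) (5,4) (5,5) (5,6) (6,5) (6,6)] -> total=14
Click 2 (0,5) count=2: revealed 1 new [(0,5)] -> total=15

Answer: 15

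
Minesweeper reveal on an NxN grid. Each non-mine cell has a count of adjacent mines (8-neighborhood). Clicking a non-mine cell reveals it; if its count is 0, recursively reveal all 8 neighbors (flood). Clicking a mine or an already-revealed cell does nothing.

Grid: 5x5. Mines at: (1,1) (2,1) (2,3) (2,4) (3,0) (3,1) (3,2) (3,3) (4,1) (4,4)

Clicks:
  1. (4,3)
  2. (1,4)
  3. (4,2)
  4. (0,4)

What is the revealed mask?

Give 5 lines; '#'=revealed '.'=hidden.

Answer: ..###
..###
.....
.....
..##.

Derivation:
Click 1 (4,3) count=3: revealed 1 new [(4,3)] -> total=1
Click 2 (1,4) count=2: revealed 1 new [(1,4)] -> total=2
Click 3 (4,2) count=4: revealed 1 new [(4,2)] -> total=3
Click 4 (0,4) count=0: revealed 5 new [(0,2) (0,3) (0,4) (1,2) (1,3)] -> total=8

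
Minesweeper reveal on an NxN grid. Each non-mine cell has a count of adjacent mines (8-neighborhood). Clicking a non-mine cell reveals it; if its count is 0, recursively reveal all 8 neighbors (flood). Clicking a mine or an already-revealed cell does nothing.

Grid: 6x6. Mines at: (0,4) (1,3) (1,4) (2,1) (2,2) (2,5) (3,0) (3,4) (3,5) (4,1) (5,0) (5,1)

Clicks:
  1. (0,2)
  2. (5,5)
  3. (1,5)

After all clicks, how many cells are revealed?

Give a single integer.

Click 1 (0,2) count=1: revealed 1 new [(0,2)] -> total=1
Click 2 (5,5) count=0: revealed 8 new [(4,2) (4,3) (4,4) (4,5) (5,2) (5,3) (5,4) (5,5)] -> total=9
Click 3 (1,5) count=3: revealed 1 new [(1,5)] -> total=10

Answer: 10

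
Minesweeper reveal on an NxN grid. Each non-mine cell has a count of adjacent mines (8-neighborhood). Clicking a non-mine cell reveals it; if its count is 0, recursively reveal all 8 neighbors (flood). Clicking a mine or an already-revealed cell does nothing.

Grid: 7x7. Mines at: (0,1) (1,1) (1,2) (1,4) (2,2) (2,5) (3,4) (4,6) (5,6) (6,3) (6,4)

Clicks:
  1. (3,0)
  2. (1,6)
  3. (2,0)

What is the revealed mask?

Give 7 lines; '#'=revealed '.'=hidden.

Answer: .......
......#
##.....
####...
####...
####...
###....

Derivation:
Click 1 (3,0) count=0: revealed 17 new [(2,0) (2,1) (3,0) (3,1) (3,2) (3,3) (4,0) (4,1) (4,2) (4,3) (5,0) (5,1) (5,2) (5,3) (6,0) (6,1) (6,2)] -> total=17
Click 2 (1,6) count=1: revealed 1 new [(1,6)] -> total=18
Click 3 (2,0) count=1: revealed 0 new [(none)] -> total=18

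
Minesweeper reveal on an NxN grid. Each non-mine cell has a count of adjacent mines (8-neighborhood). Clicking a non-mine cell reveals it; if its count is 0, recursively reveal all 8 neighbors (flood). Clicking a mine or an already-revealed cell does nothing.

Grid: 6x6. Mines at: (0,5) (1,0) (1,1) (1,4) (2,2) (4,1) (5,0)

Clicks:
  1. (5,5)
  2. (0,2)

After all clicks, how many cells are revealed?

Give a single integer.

Answer: 16

Derivation:
Click 1 (5,5) count=0: revealed 15 new [(2,3) (2,4) (2,5) (3,2) (3,3) (3,4) (3,5) (4,2) (4,3) (4,4) (4,5) (5,2) (5,3) (5,4) (5,5)] -> total=15
Click 2 (0,2) count=1: revealed 1 new [(0,2)] -> total=16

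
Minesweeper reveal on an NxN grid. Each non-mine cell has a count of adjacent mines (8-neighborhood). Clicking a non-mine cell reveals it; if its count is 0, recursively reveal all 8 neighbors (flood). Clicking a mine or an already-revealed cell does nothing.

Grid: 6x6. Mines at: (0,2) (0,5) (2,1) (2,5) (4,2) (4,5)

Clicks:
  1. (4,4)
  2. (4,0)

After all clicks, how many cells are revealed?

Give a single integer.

Answer: 7

Derivation:
Click 1 (4,4) count=1: revealed 1 new [(4,4)] -> total=1
Click 2 (4,0) count=0: revealed 6 new [(3,0) (3,1) (4,0) (4,1) (5,0) (5,1)] -> total=7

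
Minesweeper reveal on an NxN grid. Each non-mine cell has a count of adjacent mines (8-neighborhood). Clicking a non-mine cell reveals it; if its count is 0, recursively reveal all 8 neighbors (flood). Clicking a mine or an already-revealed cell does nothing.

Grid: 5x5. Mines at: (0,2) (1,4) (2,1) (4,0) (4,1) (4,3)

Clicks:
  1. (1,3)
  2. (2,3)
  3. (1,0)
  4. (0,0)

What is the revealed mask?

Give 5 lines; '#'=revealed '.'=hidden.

Answer: ##...
##.#.
...#.
.....
.....

Derivation:
Click 1 (1,3) count=2: revealed 1 new [(1,3)] -> total=1
Click 2 (2,3) count=1: revealed 1 new [(2,3)] -> total=2
Click 3 (1,0) count=1: revealed 1 new [(1,0)] -> total=3
Click 4 (0,0) count=0: revealed 3 new [(0,0) (0,1) (1,1)] -> total=6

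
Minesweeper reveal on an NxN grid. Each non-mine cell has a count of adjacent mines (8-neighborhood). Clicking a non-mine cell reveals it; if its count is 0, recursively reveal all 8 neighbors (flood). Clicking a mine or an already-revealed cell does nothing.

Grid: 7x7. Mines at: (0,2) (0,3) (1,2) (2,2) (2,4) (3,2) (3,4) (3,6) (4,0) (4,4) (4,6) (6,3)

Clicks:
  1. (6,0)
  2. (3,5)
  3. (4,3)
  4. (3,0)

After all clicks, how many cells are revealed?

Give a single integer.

Click 1 (6,0) count=0: revealed 6 new [(5,0) (5,1) (5,2) (6,0) (6,1) (6,2)] -> total=6
Click 2 (3,5) count=5: revealed 1 new [(3,5)] -> total=7
Click 3 (4,3) count=3: revealed 1 new [(4,3)] -> total=8
Click 4 (3,0) count=1: revealed 1 new [(3,0)] -> total=9

Answer: 9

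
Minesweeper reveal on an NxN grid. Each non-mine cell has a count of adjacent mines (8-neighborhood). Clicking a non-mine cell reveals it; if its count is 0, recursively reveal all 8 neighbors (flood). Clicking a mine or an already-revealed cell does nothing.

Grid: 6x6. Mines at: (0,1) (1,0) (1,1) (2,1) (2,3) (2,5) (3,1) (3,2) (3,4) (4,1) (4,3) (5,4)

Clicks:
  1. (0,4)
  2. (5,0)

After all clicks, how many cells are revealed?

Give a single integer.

Click 1 (0,4) count=0: revealed 8 new [(0,2) (0,3) (0,4) (0,5) (1,2) (1,3) (1,4) (1,5)] -> total=8
Click 2 (5,0) count=1: revealed 1 new [(5,0)] -> total=9

Answer: 9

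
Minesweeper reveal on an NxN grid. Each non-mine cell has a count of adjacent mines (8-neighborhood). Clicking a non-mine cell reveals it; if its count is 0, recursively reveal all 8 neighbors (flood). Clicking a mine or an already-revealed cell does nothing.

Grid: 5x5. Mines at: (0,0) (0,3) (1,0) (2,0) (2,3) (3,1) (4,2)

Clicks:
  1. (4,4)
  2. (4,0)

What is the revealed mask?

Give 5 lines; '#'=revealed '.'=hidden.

Click 1 (4,4) count=0: revealed 4 new [(3,3) (3,4) (4,3) (4,4)] -> total=4
Click 2 (4,0) count=1: revealed 1 new [(4,0)] -> total=5

Answer: .....
.....
.....
...##
#..##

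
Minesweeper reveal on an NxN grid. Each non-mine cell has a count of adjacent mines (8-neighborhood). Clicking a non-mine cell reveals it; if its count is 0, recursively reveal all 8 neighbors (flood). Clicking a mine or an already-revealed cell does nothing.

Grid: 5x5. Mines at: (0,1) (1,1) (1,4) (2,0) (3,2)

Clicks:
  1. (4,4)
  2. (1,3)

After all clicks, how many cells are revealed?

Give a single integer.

Click 1 (4,4) count=0: revealed 6 new [(2,3) (2,4) (3,3) (3,4) (4,3) (4,4)] -> total=6
Click 2 (1,3) count=1: revealed 1 new [(1,3)] -> total=7

Answer: 7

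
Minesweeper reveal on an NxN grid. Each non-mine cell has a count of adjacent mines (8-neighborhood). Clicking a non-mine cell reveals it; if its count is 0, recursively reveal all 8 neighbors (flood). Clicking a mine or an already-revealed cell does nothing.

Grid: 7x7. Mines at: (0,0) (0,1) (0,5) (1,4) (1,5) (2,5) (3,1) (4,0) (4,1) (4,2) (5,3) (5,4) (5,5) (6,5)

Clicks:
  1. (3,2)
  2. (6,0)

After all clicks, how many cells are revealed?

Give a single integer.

Click 1 (3,2) count=3: revealed 1 new [(3,2)] -> total=1
Click 2 (6,0) count=0: revealed 6 new [(5,0) (5,1) (5,2) (6,0) (6,1) (6,2)] -> total=7

Answer: 7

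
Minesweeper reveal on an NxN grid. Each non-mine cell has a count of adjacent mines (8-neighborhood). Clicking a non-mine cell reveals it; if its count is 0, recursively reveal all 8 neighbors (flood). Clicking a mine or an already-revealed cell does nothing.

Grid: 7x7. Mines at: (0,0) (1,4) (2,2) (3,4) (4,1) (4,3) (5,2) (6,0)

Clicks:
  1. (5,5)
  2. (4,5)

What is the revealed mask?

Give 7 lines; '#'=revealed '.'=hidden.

Answer: .....##
.....##
.....##
.....##
....###
...####
...####

Derivation:
Click 1 (5,5) count=0: revealed 19 new [(0,5) (0,6) (1,5) (1,6) (2,5) (2,6) (3,5) (3,6) (4,4) (4,5) (4,6) (5,3) (5,4) (5,5) (5,6) (6,3) (6,4) (6,5) (6,6)] -> total=19
Click 2 (4,5) count=1: revealed 0 new [(none)] -> total=19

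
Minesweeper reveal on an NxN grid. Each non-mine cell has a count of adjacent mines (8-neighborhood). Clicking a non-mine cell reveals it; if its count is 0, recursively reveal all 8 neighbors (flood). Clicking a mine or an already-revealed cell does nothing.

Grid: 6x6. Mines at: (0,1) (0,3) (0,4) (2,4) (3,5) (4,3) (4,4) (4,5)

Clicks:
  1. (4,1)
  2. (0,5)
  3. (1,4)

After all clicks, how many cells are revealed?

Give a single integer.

Click 1 (4,1) count=0: revealed 18 new [(1,0) (1,1) (1,2) (1,3) (2,0) (2,1) (2,2) (2,3) (3,0) (3,1) (3,2) (3,3) (4,0) (4,1) (4,2) (5,0) (5,1) (5,2)] -> total=18
Click 2 (0,5) count=1: revealed 1 new [(0,5)] -> total=19
Click 3 (1,4) count=3: revealed 1 new [(1,4)] -> total=20

Answer: 20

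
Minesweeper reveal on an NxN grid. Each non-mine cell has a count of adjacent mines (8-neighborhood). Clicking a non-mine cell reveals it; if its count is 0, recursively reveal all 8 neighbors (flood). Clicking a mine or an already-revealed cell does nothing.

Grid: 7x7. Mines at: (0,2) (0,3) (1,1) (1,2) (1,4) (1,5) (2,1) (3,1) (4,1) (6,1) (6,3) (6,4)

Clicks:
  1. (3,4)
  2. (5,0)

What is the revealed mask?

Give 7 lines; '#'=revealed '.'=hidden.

Answer: .......
.......
..#####
..#####
..#####
#.#####
.....##

Derivation:
Click 1 (3,4) count=0: revealed 22 new [(2,2) (2,3) (2,4) (2,5) (2,6) (3,2) (3,3) (3,4) (3,5) (3,6) (4,2) (4,3) (4,4) (4,5) (4,6) (5,2) (5,3) (5,4) (5,5) (5,6) (6,5) (6,6)] -> total=22
Click 2 (5,0) count=2: revealed 1 new [(5,0)] -> total=23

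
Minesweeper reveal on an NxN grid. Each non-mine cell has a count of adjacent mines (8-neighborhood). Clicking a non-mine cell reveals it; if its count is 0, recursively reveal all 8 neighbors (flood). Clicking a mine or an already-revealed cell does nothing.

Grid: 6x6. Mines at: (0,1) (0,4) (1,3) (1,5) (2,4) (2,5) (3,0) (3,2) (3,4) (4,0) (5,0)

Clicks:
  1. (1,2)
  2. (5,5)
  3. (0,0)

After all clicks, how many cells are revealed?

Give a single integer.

Answer: 12

Derivation:
Click 1 (1,2) count=2: revealed 1 new [(1,2)] -> total=1
Click 2 (5,5) count=0: revealed 10 new [(4,1) (4,2) (4,3) (4,4) (4,5) (5,1) (5,2) (5,3) (5,4) (5,5)] -> total=11
Click 3 (0,0) count=1: revealed 1 new [(0,0)] -> total=12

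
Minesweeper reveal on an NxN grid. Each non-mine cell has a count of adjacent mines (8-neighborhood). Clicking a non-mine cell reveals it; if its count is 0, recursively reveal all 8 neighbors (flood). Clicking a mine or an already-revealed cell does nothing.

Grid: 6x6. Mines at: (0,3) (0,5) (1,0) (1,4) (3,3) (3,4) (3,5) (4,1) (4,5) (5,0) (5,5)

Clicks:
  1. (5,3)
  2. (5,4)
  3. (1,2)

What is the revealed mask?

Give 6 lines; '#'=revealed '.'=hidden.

Answer: ......
..#...
......
......
..###.
..###.

Derivation:
Click 1 (5,3) count=0: revealed 6 new [(4,2) (4,3) (4,4) (5,2) (5,3) (5,4)] -> total=6
Click 2 (5,4) count=2: revealed 0 new [(none)] -> total=6
Click 3 (1,2) count=1: revealed 1 new [(1,2)] -> total=7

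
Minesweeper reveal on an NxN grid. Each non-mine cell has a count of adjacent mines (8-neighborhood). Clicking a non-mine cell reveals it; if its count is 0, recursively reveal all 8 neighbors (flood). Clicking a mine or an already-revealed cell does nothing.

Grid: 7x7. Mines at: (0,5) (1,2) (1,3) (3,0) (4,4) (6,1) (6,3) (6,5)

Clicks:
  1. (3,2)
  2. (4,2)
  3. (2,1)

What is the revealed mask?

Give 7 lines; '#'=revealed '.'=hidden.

Click 1 (3,2) count=0: revealed 12 new [(2,1) (2,2) (2,3) (3,1) (3,2) (3,3) (4,1) (4,2) (4,3) (5,1) (5,2) (5,3)] -> total=12
Click 2 (4,2) count=0: revealed 0 new [(none)] -> total=12
Click 3 (2,1) count=2: revealed 0 new [(none)] -> total=12

Answer: .......
.......
.###...
.###...
.###...
.###...
.......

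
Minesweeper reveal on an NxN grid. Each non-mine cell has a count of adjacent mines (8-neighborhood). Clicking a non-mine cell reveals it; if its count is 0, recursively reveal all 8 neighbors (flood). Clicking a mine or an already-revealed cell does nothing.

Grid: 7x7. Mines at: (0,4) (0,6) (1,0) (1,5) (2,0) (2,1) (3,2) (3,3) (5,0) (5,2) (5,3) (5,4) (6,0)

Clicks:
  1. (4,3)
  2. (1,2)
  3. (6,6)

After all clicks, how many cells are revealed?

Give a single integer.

Click 1 (4,3) count=5: revealed 1 new [(4,3)] -> total=1
Click 2 (1,2) count=1: revealed 1 new [(1,2)] -> total=2
Click 3 (6,6) count=0: revealed 13 new [(2,4) (2,5) (2,6) (3,4) (3,5) (3,6) (4,4) (4,5) (4,6) (5,5) (5,6) (6,5) (6,6)] -> total=15

Answer: 15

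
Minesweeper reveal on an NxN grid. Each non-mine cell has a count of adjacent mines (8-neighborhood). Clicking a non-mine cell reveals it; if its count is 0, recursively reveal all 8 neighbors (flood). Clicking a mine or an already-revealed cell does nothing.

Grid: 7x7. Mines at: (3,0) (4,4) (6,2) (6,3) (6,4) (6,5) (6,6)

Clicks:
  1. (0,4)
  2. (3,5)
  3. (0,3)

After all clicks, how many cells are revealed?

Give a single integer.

Click 1 (0,4) count=0: revealed 37 new [(0,0) (0,1) (0,2) (0,3) (0,4) (0,5) (0,6) (1,0) (1,1) (1,2) (1,3) (1,4) (1,5) (1,6) (2,0) (2,1) (2,2) (2,3) (2,4) (2,5) (2,6) (3,1) (3,2) (3,3) (3,4) (3,5) (3,6) (4,1) (4,2) (4,3) (4,5) (4,6) (5,1) (5,2) (5,3) (5,5) (5,6)] -> total=37
Click 2 (3,5) count=1: revealed 0 new [(none)] -> total=37
Click 3 (0,3) count=0: revealed 0 new [(none)] -> total=37

Answer: 37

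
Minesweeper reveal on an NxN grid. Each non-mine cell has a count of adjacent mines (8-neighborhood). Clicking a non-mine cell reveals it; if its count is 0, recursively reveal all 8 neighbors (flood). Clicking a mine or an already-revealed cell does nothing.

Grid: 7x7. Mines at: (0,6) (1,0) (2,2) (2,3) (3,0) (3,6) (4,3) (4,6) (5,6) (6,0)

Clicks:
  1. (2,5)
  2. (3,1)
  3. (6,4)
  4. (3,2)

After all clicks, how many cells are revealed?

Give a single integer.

Click 1 (2,5) count=1: revealed 1 new [(2,5)] -> total=1
Click 2 (3,1) count=2: revealed 1 new [(3,1)] -> total=2
Click 3 (6,4) count=0: revealed 10 new [(5,1) (5,2) (5,3) (5,4) (5,5) (6,1) (6,2) (6,3) (6,4) (6,5)] -> total=12
Click 4 (3,2) count=3: revealed 1 new [(3,2)] -> total=13

Answer: 13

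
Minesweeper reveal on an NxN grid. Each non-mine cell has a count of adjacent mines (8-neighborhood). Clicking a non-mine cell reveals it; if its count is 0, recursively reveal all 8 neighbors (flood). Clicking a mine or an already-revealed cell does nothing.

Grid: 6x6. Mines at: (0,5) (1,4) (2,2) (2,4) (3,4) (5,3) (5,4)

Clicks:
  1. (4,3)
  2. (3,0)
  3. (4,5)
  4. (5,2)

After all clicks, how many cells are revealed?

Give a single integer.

Click 1 (4,3) count=3: revealed 1 new [(4,3)] -> total=1
Click 2 (3,0) count=0: revealed 19 new [(0,0) (0,1) (0,2) (0,3) (1,0) (1,1) (1,2) (1,3) (2,0) (2,1) (3,0) (3,1) (3,2) (4,0) (4,1) (4,2) (5,0) (5,1) (5,2)] -> total=20
Click 3 (4,5) count=2: revealed 1 new [(4,5)] -> total=21
Click 4 (5,2) count=1: revealed 0 new [(none)] -> total=21

Answer: 21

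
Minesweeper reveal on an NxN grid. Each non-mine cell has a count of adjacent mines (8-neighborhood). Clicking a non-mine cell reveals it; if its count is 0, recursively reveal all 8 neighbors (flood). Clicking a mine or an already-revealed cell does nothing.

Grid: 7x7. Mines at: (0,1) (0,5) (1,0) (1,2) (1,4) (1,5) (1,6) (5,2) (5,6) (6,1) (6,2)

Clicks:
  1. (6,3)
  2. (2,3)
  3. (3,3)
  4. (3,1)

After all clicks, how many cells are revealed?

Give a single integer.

Click 1 (6,3) count=2: revealed 1 new [(6,3)] -> total=1
Click 2 (2,3) count=2: revealed 1 new [(2,3)] -> total=2
Click 3 (3,3) count=0: revealed 27 new [(2,0) (2,1) (2,2) (2,4) (2,5) (2,6) (3,0) (3,1) (3,2) (3,3) (3,4) (3,5) (3,6) (4,0) (4,1) (4,2) (4,3) (4,4) (4,5) (4,6) (5,0) (5,1) (5,3) (5,4) (5,5) (6,4) (6,5)] -> total=29
Click 4 (3,1) count=0: revealed 0 new [(none)] -> total=29

Answer: 29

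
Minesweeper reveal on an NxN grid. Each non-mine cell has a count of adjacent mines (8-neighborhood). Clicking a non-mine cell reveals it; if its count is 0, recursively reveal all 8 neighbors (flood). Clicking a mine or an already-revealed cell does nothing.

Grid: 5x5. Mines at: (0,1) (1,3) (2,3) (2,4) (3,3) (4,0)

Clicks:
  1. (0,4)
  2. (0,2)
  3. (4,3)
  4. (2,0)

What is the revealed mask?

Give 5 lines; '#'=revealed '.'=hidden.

Click 1 (0,4) count=1: revealed 1 new [(0,4)] -> total=1
Click 2 (0,2) count=2: revealed 1 new [(0,2)] -> total=2
Click 3 (4,3) count=1: revealed 1 new [(4,3)] -> total=3
Click 4 (2,0) count=0: revealed 9 new [(1,0) (1,1) (1,2) (2,0) (2,1) (2,2) (3,0) (3,1) (3,2)] -> total=12

Answer: ..#.#
###..
###..
###..
...#.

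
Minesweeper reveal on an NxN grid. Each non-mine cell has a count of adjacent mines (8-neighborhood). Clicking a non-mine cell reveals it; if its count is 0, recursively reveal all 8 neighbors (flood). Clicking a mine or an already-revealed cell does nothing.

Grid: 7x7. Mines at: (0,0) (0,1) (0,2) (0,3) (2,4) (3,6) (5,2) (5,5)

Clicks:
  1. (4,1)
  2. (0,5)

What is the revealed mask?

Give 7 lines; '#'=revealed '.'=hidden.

Click 1 (4,1) count=1: revealed 1 new [(4,1)] -> total=1
Click 2 (0,5) count=0: revealed 8 new [(0,4) (0,5) (0,6) (1,4) (1,5) (1,6) (2,5) (2,6)] -> total=9

Answer: ....###
....###
.....##
.......
.#.....
.......
.......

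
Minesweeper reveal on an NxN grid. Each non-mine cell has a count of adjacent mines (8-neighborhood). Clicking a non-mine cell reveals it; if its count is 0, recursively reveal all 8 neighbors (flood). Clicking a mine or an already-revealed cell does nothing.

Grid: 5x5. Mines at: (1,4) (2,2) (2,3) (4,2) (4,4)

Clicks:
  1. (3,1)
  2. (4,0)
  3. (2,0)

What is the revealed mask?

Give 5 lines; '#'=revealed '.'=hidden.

Answer: ####.
####.
##...
##...
##...

Derivation:
Click 1 (3,1) count=2: revealed 1 new [(3,1)] -> total=1
Click 2 (4,0) count=0: revealed 13 new [(0,0) (0,1) (0,2) (0,3) (1,0) (1,1) (1,2) (1,3) (2,0) (2,1) (3,0) (4,0) (4,1)] -> total=14
Click 3 (2,0) count=0: revealed 0 new [(none)] -> total=14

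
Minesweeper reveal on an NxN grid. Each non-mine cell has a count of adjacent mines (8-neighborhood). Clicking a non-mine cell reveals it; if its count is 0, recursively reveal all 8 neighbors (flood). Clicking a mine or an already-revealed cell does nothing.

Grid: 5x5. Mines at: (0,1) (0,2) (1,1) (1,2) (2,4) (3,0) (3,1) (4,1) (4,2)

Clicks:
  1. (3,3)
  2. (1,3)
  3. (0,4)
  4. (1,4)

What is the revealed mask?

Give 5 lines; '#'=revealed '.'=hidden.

Answer: ...##
...##
.....
...#.
.....

Derivation:
Click 1 (3,3) count=2: revealed 1 new [(3,3)] -> total=1
Click 2 (1,3) count=3: revealed 1 new [(1,3)] -> total=2
Click 3 (0,4) count=0: revealed 3 new [(0,3) (0,4) (1,4)] -> total=5
Click 4 (1,4) count=1: revealed 0 new [(none)] -> total=5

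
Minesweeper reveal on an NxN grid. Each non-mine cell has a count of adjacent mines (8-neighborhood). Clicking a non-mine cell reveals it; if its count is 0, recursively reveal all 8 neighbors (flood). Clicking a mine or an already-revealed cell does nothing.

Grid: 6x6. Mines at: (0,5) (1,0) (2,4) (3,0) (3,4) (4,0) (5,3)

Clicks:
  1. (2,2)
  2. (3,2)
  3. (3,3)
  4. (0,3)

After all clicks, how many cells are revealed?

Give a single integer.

Click 1 (2,2) count=0: revealed 17 new [(0,1) (0,2) (0,3) (0,4) (1,1) (1,2) (1,3) (1,4) (2,1) (2,2) (2,3) (3,1) (3,2) (3,3) (4,1) (4,2) (4,3)] -> total=17
Click 2 (3,2) count=0: revealed 0 new [(none)] -> total=17
Click 3 (3,3) count=2: revealed 0 new [(none)] -> total=17
Click 4 (0,3) count=0: revealed 0 new [(none)] -> total=17

Answer: 17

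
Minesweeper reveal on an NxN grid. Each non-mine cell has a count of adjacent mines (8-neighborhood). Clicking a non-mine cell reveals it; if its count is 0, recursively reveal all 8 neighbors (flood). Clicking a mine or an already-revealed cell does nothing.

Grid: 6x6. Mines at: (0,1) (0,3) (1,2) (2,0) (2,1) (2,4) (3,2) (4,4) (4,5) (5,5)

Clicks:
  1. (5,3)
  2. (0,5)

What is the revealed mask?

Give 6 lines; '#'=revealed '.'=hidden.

Click 1 (5,3) count=1: revealed 1 new [(5,3)] -> total=1
Click 2 (0,5) count=0: revealed 4 new [(0,4) (0,5) (1,4) (1,5)] -> total=5

Answer: ....##
....##
......
......
......
...#..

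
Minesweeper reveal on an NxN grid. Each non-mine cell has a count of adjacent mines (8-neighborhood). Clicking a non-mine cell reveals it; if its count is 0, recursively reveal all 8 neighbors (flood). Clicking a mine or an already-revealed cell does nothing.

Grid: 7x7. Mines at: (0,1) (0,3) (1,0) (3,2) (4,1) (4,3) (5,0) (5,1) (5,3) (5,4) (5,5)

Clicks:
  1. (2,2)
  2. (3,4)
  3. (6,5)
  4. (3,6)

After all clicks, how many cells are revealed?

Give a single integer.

Click 1 (2,2) count=1: revealed 1 new [(2,2)] -> total=1
Click 2 (3,4) count=1: revealed 1 new [(3,4)] -> total=2
Click 3 (6,5) count=2: revealed 1 new [(6,5)] -> total=3
Click 4 (3,6) count=0: revealed 17 new [(0,4) (0,5) (0,6) (1,3) (1,4) (1,5) (1,6) (2,3) (2,4) (2,5) (2,6) (3,3) (3,5) (3,6) (4,4) (4,5) (4,6)] -> total=20

Answer: 20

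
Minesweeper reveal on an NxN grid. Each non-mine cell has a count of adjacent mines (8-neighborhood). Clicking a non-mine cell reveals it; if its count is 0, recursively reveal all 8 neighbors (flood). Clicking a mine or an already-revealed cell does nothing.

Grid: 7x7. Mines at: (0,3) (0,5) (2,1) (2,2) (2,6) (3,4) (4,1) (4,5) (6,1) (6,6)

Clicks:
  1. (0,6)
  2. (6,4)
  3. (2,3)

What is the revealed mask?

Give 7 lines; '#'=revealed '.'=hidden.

Answer: ......#
.......
...#...
.......
..###..
..####.
..####.

Derivation:
Click 1 (0,6) count=1: revealed 1 new [(0,6)] -> total=1
Click 2 (6,4) count=0: revealed 11 new [(4,2) (4,3) (4,4) (5,2) (5,3) (5,4) (5,5) (6,2) (6,3) (6,4) (6,5)] -> total=12
Click 3 (2,3) count=2: revealed 1 new [(2,3)] -> total=13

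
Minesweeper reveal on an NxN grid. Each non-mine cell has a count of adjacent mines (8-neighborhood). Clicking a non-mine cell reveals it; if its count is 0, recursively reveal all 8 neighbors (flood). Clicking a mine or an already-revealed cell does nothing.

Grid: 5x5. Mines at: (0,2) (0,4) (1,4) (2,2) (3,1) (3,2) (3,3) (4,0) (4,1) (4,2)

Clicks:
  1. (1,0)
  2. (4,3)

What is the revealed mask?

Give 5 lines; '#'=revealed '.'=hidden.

Answer: ##...
##...
##...
.....
...#.

Derivation:
Click 1 (1,0) count=0: revealed 6 new [(0,0) (0,1) (1,0) (1,1) (2,0) (2,1)] -> total=6
Click 2 (4,3) count=3: revealed 1 new [(4,3)] -> total=7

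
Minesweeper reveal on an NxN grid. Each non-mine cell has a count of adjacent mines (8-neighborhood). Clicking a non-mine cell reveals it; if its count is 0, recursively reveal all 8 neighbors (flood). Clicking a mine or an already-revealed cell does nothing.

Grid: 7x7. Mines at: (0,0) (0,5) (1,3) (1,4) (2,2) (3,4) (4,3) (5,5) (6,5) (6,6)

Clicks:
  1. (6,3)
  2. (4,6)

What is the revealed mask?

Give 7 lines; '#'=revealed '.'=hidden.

Answer: .......
##.....
##.....
###....
###...#
#####..
#####..

Derivation:
Click 1 (6,3) count=0: revealed 20 new [(1,0) (1,1) (2,0) (2,1) (3,0) (3,1) (3,2) (4,0) (4,1) (4,2) (5,0) (5,1) (5,2) (5,3) (5,4) (6,0) (6,1) (6,2) (6,3) (6,4)] -> total=20
Click 2 (4,6) count=1: revealed 1 new [(4,6)] -> total=21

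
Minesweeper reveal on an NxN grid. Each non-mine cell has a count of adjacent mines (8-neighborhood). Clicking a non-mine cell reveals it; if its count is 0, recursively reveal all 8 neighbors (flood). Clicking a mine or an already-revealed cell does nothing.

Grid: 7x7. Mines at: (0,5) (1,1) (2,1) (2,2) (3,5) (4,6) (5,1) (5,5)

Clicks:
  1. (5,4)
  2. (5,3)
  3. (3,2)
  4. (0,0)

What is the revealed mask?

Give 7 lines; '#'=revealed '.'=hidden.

Answer: #......
.......
.......
..###..
..###..
..###..
..###..

Derivation:
Click 1 (5,4) count=1: revealed 1 new [(5,4)] -> total=1
Click 2 (5,3) count=0: revealed 11 new [(3,2) (3,3) (3,4) (4,2) (4,3) (4,4) (5,2) (5,3) (6,2) (6,3) (6,4)] -> total=12
Click 3 (3,2) count=2: revealed 0 new [(none)] -> total=12
Click 4 (0,0) count=1: revealed 1 new [(0,0)] -> total=13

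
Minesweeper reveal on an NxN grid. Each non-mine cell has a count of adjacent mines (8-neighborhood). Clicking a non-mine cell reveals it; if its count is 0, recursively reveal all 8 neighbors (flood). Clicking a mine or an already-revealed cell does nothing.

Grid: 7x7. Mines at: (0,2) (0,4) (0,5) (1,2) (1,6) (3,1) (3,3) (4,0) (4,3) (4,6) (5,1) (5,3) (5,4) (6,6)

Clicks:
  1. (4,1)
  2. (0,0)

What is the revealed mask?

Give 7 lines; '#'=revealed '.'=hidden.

Answer: ##.....
##.....
##.....
.......
.#.....
.......
.......

Derivation:
Click 1 (4,1) count=3: revealed 1 new [(4,1)] -> total=1
Click 2 (0,0) count=0: revealed 6 new [(0,0) (0,1) (1,0) (1,1) (2,0) (2,1)] -> total=7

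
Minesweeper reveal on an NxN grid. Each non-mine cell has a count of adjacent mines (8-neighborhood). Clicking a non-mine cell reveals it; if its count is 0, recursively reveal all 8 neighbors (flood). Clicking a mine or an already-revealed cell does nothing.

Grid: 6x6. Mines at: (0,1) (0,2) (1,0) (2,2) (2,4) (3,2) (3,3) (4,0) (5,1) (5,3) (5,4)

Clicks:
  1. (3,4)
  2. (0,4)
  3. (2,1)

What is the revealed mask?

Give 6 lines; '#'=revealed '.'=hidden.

Click 1 (3,4) count=2: revealed 1 new [(3,4)] -> total=1
Click 2 (0,4) count=0: revealed 6 new [(0,3) (0,4) (0,5) (1,3) (1,4) (1,5)] -> total=7
Click 3 (2,1) count=3: revealed 1 new [(2,1)] -> total=8

Answer: ...###
...###
.#....
....#.
......
......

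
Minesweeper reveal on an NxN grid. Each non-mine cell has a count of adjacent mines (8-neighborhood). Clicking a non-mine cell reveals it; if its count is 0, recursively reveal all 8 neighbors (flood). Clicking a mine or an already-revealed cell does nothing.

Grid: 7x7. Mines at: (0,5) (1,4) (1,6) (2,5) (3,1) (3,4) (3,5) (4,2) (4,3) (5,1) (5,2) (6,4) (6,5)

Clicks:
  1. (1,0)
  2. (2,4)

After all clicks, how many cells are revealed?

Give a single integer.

Answer: 13

Derivation:
Click 1 (1,0) count=0: revealed 12 new [(0,0) (0,1) (0,2) (0,3) (1,0) (1,1) (1,2) (1,3) (2,0) (2,1) (2,2) (2,3)] -> total=12
Click 2 (2,4) count=4: revealed 1 new [(2,4)] -> total=13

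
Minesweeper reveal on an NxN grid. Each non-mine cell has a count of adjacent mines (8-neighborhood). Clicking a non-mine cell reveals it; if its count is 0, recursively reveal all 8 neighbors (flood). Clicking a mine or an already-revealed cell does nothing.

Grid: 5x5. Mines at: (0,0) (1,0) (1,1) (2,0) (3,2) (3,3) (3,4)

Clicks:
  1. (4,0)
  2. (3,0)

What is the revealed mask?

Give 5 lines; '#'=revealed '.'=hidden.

Answer: .....
.....
.....
##...
##...

Derivation:
Click 1 (4,0) count=0: revealed 4 new [(3,0) (3,1) (4,0) (4,1)] -> total=4
Click 2 (3,0) count=1: revealed 0 new [(none)] -> total=4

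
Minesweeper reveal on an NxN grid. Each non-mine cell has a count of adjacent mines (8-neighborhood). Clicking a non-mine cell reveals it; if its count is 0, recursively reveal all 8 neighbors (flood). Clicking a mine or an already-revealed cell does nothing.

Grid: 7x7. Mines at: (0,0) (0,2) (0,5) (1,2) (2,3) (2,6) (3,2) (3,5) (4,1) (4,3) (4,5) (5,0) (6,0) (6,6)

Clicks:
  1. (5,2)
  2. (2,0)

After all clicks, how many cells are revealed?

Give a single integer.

Answer: 7

Derivation:
Click 1 (5,2) count=2: revealed 1 new [(5,2)] -> total=1
Click 2 (2,0) count=0: revealed 6 new [(1,0) (1,1) (2,0) (2,1) (3,0) (3,1)] -> total=7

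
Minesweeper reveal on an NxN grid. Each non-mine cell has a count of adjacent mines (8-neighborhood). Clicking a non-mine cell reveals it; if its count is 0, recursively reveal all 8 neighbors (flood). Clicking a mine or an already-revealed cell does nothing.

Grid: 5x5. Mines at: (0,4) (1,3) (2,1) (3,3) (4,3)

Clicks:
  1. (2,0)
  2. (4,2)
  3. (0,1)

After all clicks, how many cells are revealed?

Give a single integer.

Click 1 (2,0) count=1: revealed 1 new [(2,0)] -> total=1
Click 2 (4,2) count=2: revealed 1 new [(4,2)] -> total=2
Click 3 (0,1) count=0: revealed 6 new [(0,0) (0,1) (0,2) (1,0) (1,1) (1,2)] -> total=8

Answer: 8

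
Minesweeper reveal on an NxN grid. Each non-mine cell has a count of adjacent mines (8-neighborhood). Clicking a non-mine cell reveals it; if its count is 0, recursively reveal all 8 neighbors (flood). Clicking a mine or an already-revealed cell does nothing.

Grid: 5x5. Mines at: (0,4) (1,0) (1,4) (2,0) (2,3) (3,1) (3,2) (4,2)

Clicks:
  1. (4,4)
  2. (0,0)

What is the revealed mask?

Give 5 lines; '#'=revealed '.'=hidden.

Click 1 (4,4) count=0: revealed 4 new [(3,3) (3,4) (4,3) (4,4)] -> total=4
Click 2 (0,0) count=1: revealed 1 new [(0,0)] -> total=5

Answer: #....
.....
.....
...##
...##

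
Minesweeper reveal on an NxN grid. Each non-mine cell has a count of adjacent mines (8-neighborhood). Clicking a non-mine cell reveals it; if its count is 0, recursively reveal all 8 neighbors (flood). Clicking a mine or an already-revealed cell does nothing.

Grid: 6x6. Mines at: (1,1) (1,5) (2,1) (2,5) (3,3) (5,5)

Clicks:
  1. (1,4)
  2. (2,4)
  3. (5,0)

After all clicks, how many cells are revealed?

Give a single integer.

Answer: 15

Derivation:
Click 1 (1,4) count=2: revealed 1 new [(1,4)] -> total=1
Click 2 (2,4) count=3: revealed 1 new [(2,4)] -> total=2
Click 3 (5,0) count=0: revealed 13 new [(3,0) (3,1) (3,2) (4,0) (4,1) (4,2) (4,3) (4,4) (5,0) (5,1) (5,2) (5,3) (5,4)] -> total=15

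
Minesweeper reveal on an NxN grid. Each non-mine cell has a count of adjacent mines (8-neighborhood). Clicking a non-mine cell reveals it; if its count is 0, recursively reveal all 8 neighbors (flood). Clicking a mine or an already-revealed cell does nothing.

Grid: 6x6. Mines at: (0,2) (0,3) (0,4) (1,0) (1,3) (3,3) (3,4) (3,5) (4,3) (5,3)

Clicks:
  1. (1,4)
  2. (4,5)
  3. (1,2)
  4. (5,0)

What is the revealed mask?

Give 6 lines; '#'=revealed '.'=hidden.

Answer: ......
..#.#.
###...
###...
###..#
###...

Derivation:
Click 1 (1,4) count=3: revealed 1 new [(1,4)] -> total=1
Click 2 (4,5) count=2: revealed 1 new [(4,5)] -> total=2
Click 3 (1,2) count=3: revealed 1 new [(1,2)] -> total=3
Click 4 (5,0) count=0: revealed 12 new [(2,0) (2,1) (2,2) (3,0) (3,1) (3,2) (4,0) (4,1) (4,2) (5,0) (5,1) (5,2)] -> total=15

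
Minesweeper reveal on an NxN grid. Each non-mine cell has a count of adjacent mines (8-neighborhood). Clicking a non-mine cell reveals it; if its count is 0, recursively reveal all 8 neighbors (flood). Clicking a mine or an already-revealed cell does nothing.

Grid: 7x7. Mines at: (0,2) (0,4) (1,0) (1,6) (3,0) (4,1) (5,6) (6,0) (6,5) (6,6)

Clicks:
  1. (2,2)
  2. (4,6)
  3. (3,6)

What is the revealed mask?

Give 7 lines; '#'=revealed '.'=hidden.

Click 1 (2,2) count=0: revealed 31 new [(1,1) (1,2) (1,3) (1,4) (1,5) (2,1) (2,2) (2,3) (2,4) (2,5) (2,6) (3,1) (3,2) (3,3) (3,4) (3,5) (3,6) (4,2) (4,3) (4,4) (4,5) (4,6) (5,1) (5,2) (5,3) (5,4) (5,5) (6,1) (6,2) (6,3) (6,4)] -> total=31
Click 2 (4,6) count=1: revealed 0 new [(none)] -> total=31
Click 3 (3,6) count=0: revealed 0 new [(none)] -> total=31

Answer: .......
.#####.
.######
.######
..#####
.#####.
.####..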